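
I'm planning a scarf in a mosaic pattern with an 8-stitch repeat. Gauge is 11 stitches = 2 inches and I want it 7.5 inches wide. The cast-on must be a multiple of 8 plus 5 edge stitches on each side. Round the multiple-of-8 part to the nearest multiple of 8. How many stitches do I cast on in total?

Cast on 42 stitches.

11 / 2 = 5.5 sts per inch.
7.5 × 5.5 = 41.25 sts.
Less 10 edge sts → 31.25 for the repeat.
Nearest multiple of 8: 32.
Add back 10 edge sts → 42.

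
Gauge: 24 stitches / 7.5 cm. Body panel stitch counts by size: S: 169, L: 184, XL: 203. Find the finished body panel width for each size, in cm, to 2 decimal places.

24/7.5 = 3.2 sts per cm.
S: 169 / 3.2 = 52.812 → 52.81 cm.
L: 184 / 3.2 = 57.500 → 57.50 cm.
XL: 203 / 3.2 = 63.438 → 63.44 cm.

S 52.81 cm; L 57.50 cm; XL 63.44 cm.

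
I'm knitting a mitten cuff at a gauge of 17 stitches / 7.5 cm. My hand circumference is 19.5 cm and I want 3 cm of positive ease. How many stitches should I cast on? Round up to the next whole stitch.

CO 51 sts.

Finished = 19.5 + 3 = 22.5 cm.
17 / 7.5 = 2.267 sts per cm.
22.50 × 2.267 = 51.00 sts.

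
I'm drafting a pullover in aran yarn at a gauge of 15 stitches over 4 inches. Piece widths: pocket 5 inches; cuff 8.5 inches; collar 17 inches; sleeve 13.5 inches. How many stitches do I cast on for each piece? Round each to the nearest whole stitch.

Rate = 15/4 = 3.75 sts per in.
pocket: 5 × 3.75 = 18.75 → 19.
cuff: 8.5 × 3.75 = 31.88 → 32.
collar: 17 × 3.75 = 63.75 → 64.
sleeve: 13.5 × 3.75 = 50.62 → 51.

pocket 19; cuff 32; collar 64; sleeve 51.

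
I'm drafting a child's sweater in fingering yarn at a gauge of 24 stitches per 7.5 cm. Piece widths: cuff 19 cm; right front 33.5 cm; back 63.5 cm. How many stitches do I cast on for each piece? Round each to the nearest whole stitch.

Rate = 24/7.5 = 3.2 sts per cm.
cuff: 19 × 3.2 = 60.80 → 61.
right front: 33.5 × 3.2 = 107.20 → 107.
back: 63.5 × 3.2 = 203.20 → 203.

cuff 61; right front 107; back 203.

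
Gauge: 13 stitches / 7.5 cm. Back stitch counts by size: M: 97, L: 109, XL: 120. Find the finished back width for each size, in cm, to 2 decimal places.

M 55.96 cm; L 62.88 cm; XL 69.23 cm.

13/7.5 = 1.733 sts per cm.
M: 97 / 1.733 = 55.962 → 55.96 cm.
L: 109 / 1.733 = 62.885 → 62.88 cm.
XL: 120 / 1.733 = 69.231 → 69.23 cm.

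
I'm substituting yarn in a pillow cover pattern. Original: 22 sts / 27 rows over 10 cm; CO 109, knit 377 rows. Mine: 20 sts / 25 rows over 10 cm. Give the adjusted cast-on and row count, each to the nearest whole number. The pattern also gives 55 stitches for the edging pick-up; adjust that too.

Stitches: 109 × 20/22 = 99.09 → 99.
Rows: 377 × 25/27 = 349.07 → 349.
edging pick-up: 55 × 20/22 = 50.00 → 50.

Cast on 99 stitches; work 349 rows; edging pick-up 50 stitches.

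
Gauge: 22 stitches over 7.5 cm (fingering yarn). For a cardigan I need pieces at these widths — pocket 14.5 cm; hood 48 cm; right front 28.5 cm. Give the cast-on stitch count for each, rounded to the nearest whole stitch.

pocket 43; hood 141; right front 84.

Rate = 22/7.5 = 2.933 sts per cm.
pocket: 14.5 × 2.933 = 42.53 → 43.
hood: 48 × 2.933 = 140.80 → 141.
right front: 28.5 × 2.933 = 83.60 → 84.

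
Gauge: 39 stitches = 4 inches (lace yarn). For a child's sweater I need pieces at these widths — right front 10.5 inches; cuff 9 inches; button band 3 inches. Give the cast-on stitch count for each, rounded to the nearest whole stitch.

right front 102; cuff 88; button band 29.

Rate = 39/4 = 9.75 sts per in.
right front: 10.5 × 9.75 = 102.38 → 102.
cuff: 9 × 9.75 = 87.75 → 88.
button band: 3 × 9.75 = 29.25 → 29.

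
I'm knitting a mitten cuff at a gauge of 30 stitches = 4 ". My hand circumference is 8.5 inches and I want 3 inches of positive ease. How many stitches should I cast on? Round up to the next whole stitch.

CO 87 sts.

Finished = 8.5 + 3 = 11.5 in.
30 / 4 = 7.5 sts per inch.
11.50 × 7.5 = 86.25 sts.
→ 87 sts.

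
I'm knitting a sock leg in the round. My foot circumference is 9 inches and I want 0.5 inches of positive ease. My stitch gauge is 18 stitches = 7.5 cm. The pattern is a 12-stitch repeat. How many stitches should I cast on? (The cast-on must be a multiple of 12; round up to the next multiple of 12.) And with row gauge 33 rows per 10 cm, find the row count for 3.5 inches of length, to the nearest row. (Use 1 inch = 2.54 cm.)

Cast on 60 stitches; work 29 rows.

Finished = 9 + 0.5 = 9.5 inches.
9.5 inches × 2.54 = 24.13 cm.
18/7.5 = 2.4 sts per cm; 24.13 × 2.4 = 57.91 sts.
Next multiple of 12 → 60.
3.5 inches = 8.89 cm; × 3.3 = 29.34 → 29 rows.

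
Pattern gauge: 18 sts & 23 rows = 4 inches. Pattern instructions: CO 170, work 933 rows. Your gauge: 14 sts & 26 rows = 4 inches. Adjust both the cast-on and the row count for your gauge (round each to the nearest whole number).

Stitches: 170 × 14/18 = 132.22 → 132.
Rows: 933 × 26/23 = 1054.70 → 1055.

Cast on 132 stitches; work 1055 rows.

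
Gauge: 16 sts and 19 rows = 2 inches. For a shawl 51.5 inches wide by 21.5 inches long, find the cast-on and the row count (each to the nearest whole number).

Cast on 412 stitches and work 204 rows.

Stitch gauge = 16/2 = 8 sts/in; 51.5 × 8 = 412.00 → 412 sts.
Row gauge = 19/2 = 9.5 rows/in; 21.5 × 9.5 = 204.25 → 204 rows.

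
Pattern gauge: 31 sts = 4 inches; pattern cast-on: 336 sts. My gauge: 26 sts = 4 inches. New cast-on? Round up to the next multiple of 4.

284 stitches.

Scale factor = 26 / 31 = 0.839.
336 × 26 / 31 = 281.81 sts.
→ 284 sts.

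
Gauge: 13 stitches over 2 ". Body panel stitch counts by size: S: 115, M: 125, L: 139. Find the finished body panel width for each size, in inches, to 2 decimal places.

13/2 = 6.5 sts per in.
S: 115 / 6.5 = 17.692 → 17.69 in.
M: 125 / 6.5 = 19.231 → 19.23 in.
L: 139 / 6.5 = 21.385 → 21.38 in.

S 17.69 inches; M 19.23 inches; L 21.38 inches.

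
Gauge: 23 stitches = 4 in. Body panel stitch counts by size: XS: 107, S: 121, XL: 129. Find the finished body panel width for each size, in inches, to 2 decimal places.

23/4 = 5.75 sts per in.
XS: 107 / 5.75 = 18.609 → 18.61 in.
S: 121 / 5.75 = 21.043 → 21.04 in.
XL: 129 / 5.75 = 22.435 → 22.43 in.

XS 18.61 inches; S 21.04 inches; XL 22.43 inches.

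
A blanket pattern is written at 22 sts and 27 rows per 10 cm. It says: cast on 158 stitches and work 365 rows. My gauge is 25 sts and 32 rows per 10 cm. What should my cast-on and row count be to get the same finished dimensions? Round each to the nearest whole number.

Cast on 180 stitches; work 433 rows.

Stitches: 158 × 25/22 = 179.55 → 180.
Rows: 365 × 32/27 = 432.59 → 433.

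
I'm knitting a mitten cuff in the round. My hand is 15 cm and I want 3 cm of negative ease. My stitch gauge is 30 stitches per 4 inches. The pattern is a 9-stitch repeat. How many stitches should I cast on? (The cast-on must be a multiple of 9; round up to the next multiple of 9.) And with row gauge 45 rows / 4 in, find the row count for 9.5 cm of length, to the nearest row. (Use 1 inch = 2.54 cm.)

Cast on 36 stitches; work 42 rows.

Finished = 15 − 3 = 12 cm.
12 cm × 1/2.54 = 4.72 inches.
30/4 = 7.5 sts per in; 4.72 × 7.5 = 35.43 sts.
Next multiple of 9 → 36.
9.5 cm = 3.74 inches; × 11.25 = 42.08 → 42 rows.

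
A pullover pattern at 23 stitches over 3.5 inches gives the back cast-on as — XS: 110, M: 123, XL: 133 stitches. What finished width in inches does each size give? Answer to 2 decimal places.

XS 16.74 inches; M 18.72 inches; XL 20.24 inches.

23/3.5 = 6.571 sts per in.
XS: 110 / 6.571 = 16.739 → 16.74 in.
M: 123 / 6.571 = 18.717 → 18.72 in.
XL: 133 / 6.571 = 20.239 → 20.24 in.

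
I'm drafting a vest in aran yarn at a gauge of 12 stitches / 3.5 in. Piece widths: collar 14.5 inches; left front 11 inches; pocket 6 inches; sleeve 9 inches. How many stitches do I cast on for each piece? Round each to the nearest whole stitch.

Rate = 12/3.5 = 3.429 sts per in.
collar: 14.5 × 3.429 = 49.71 → 50.
left front: 11 × 3.429 = 37.71 → 38.
pocket: 6 × 3.429 = 20.57 → 21.
sleeve: 9 × 3.429 = 30.86 → 31.

collar 50; left front 38; pocket 21; sleeve 31.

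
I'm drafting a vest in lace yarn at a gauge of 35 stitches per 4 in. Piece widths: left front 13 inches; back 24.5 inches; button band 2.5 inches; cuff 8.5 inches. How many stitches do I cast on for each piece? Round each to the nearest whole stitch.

left front 114; back 214; button band 22; cuff 74.

Rate = 35/4 = 8.75 sts per in.
left front: 13 × 8.75 = 113.75 → 114.
back: 24.5 × 8.75 = 214.38 → 214.
button band: 2.5 × 8.75 = 21.88 → 22.
cuff: 8.5 × 8.75 = 74.38 → 74.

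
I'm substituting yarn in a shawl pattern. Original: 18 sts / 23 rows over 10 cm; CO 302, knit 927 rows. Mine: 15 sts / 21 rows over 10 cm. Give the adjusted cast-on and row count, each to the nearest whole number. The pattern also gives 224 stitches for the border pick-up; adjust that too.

Stitches: 302 × 15/18 = 251.67 → 252.
Rows: 927 × 21/23 = 846.39 → 846.
border pick-up: 224 × 15/18 = 186.67 → 187.

Cast on 252 stitches; work 846 rows; border pick-up 187 stitches.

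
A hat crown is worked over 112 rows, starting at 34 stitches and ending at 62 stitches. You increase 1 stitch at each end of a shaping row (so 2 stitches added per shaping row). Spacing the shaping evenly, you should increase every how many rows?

Stitches to add: |62 − 34| = 28.
Shaping rows needed: 28 / 2 = 14.
112 rows / 14 = every 8 rows.

Increase every 8th row.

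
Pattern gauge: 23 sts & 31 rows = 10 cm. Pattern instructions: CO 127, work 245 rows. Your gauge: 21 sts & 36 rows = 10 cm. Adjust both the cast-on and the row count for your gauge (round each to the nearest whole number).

Cast on 116 stitches; work 285 rows.

Stitches: 127 × 21/23 = 115.96 → 116.
Rows: 245 × 36/31 = 284.52 → 285.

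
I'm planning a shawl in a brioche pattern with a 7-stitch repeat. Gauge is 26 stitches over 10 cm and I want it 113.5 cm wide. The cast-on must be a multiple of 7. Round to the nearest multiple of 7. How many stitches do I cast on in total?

26 / 10 = 2.6 sts per cm.
113.5 × 2.6 = 295.10 sts.
Nearest multiple of 7: 294.

294 stitches.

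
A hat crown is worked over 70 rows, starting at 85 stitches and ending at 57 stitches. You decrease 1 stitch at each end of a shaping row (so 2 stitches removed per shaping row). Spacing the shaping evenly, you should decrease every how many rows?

Decrease every 5th row.

Stitches to remove: |57 − 85| = 28.
Shaping rows needed: 28 / 2 = 14.
70 rows / 14 = every 5 rows.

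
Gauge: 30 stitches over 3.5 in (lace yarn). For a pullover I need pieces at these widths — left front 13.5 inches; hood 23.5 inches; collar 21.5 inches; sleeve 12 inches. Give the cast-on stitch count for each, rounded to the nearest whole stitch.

Rate = 30/3.5 = 8.571 sts per in.
left front: 13.5 × 8.571 = 115.71 → 116.
hood: 23.5 × 8.571 = 201.43 → 201.
collar: 21.5 × 8.571 = 184.29 → 184.
sleeve: 12 × 8.571 = 102.86 → 103.

left front 116; hood 201; collar 184; sleeve 103.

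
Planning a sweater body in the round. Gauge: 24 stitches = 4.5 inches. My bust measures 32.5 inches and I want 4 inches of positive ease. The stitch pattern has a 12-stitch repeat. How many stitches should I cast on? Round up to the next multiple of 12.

CO 204 sts.

Finished = 32.5 + 4 = 36.5 inches.
24 / 4.5 = 5.333 sts/in.
36.5 × 5.333 = 194.67 sts.
Next multiple of 12: 204.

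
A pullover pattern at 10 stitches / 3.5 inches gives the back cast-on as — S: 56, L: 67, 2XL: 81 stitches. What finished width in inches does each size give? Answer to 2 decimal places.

10/3.5 = 2.857 sts per in.
S: 56 / 2.857 = 19.600 → 19.60 in.
L: 67 / 2.857 = 23.450 → 23.45 in.
2XL: 81 / 2.857 = 28.350 → 28.35 in.

S 19.60 inches; L 23.45 inches; 2XL 28.35 inches.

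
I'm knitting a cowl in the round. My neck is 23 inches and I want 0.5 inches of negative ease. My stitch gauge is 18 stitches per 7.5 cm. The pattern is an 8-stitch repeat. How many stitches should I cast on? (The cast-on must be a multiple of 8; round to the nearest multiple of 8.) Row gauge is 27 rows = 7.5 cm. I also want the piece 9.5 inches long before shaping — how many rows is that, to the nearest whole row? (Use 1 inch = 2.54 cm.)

Cast on 136 stitches; work 87 rows.

Finished = 23 − 0.5 = 22.5 inches.
22.5 inches × 2.54 = 57.15 cm.
18/7.5 = 2.4 sts per cm; 57.15 × 2.4 = 137.16 sts.
Nearest multiple of 8 → 136.
9.5 inches = 24.13 cm; × 3.6 = 86.87 → 87 rows.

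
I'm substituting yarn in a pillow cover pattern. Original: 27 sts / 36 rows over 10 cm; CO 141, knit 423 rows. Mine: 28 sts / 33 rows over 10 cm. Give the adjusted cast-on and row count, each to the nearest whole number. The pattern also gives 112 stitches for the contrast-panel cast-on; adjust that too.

Stitches: 141 × 28/27 = 146.22 → 146.
Rows: 423 × 33/36 = 387.75 → 388.
contrast-panel cast-on: 112 × 28/27 = 116.15 → 116.

Cast on 146 stitches; work 388 rows; contrast-panel cast-on 116 stitches.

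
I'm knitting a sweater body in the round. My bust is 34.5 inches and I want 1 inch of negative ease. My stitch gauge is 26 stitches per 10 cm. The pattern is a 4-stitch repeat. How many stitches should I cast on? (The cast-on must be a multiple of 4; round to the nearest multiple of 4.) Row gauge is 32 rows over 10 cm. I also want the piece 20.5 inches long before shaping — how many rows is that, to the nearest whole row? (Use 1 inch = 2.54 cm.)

Finished = 34.5 − 1 = 33.5 inches.
33.5 inches × 2.54 = 85.09 cm.
26/10 = 2.6 sts per cm; 85.09 × 2.6 = 221.23 sts.
Nearest multiple of 4 → 220.
20.5 inches = 52.07 cm; × 3.2 = 166.62 → 167 rows.

Cast on 220 stitches; work 167 rows.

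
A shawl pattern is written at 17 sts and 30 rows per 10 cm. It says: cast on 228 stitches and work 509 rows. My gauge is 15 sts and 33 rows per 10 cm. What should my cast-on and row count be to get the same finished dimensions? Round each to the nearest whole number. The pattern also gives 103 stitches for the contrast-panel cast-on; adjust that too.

Stitches: 228 × 15/17 = 201.18 → 201.
Rows: 509 × 33/30 = 559.90 → 560.
contrast-panel cast-on: 103 × 15/17 = 90.88 → 91.

Cast on 201 stitches; work 560 rows; contrast-panel cast-on 91 stitches.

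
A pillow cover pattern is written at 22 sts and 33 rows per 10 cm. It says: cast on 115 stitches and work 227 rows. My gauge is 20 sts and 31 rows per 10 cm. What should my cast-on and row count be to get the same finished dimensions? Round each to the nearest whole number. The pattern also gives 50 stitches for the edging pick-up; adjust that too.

Cast on 105 stitches; work 213 rows; edging pick-up 45 stitches.

Stitches: 115 × 20/22 = 104.55 → 105.
Rows: 227 × 31/33 = 213.24 → 213.
edging pick-up: 50 × 20/22 = 45.45 → 45.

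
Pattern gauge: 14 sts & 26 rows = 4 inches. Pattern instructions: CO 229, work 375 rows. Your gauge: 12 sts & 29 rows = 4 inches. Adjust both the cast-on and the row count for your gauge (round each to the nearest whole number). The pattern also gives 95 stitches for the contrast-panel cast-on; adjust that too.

Cast on 196 stitches; work 418 rows; contrast-panel cast-on 81 stitches.

Stitches: 229 × 12/14 = 196.29 → 196.
Rows: 375 × 29/26 = 418.27 → 418.
contrast-panel cast-on: 95 × 12/14 = 81.43 → 81.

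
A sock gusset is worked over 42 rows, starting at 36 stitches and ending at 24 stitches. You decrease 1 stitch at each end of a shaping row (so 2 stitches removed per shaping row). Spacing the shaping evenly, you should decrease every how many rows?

Stitches to remove: |24 − 36| = 12.
Shaping rows needed: 12 / 2 = 6.
42 rows / 6 = every 7 rows.

Decrease every 7th row.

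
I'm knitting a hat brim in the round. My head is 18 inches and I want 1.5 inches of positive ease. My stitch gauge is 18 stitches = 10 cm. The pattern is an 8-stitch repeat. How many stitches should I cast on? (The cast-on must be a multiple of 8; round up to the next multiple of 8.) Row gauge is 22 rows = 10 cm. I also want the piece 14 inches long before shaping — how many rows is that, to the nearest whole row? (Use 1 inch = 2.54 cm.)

Cast on 96 stitches; work 78 rows.

Finished = 18 + 1.5 = 19.5 inches.
19.5 inches × 2.54 = 49.53 cm.
18/10 = 1.8 sts per cm; 49.53 × 1.8 = 89.15 sts.
Next multiple of 8 → 96.
14 inches = 35.56 cm; × 2.2 = 78.23 → 78 rows.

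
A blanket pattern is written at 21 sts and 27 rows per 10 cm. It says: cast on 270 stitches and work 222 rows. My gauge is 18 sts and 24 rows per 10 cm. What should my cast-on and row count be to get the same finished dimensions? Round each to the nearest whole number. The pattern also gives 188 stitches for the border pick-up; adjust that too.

Stitches: 270 × 18/21 = 231.43 → 231.
Rows: 222 × 24/27 = 197.33 → 197.
border pick-up: 188 × 18/21 = 161.14 → 161.

Cast on 231 stitches; work 197 rows; border pick-up 161 stitches.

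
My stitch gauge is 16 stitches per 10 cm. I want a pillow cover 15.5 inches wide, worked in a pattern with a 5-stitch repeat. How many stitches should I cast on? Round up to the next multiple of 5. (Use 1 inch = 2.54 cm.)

15.5 in = 15.5 × 2.54 = 39.37 cm.
16 / 10 = 1.6 sts/cm.
39.37 × 1.6 = 62.99 sts.
→ 65.

CO 65 sts.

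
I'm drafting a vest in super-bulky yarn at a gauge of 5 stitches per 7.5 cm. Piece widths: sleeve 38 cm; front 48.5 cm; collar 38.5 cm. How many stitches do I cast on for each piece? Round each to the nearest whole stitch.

sleeve 25; front 32; collar 26.

Rate = 5/7.5 = 0.667 sts per cm.
sleeve: 38 × 0.667 = 25.33 → 25.
front: 48.5 × 0.667 = 32.33 → 32.
collar: 38.5 × 0.667 = 25.67 → 26.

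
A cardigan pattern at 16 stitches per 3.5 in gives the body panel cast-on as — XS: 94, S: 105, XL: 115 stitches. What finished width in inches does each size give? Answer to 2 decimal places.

16/3.5 = 4.571 sts per in.
XS: 94 / 4.571 = 20.562 → 20.56 in.
S: 105 / 4.571 = 22.969 → 22.97 in.
XL: 115 / 4.571 = 25.156 → 25.16 in.

XS 20.56 inches; S 22.97 inches; XL 25.16 inches.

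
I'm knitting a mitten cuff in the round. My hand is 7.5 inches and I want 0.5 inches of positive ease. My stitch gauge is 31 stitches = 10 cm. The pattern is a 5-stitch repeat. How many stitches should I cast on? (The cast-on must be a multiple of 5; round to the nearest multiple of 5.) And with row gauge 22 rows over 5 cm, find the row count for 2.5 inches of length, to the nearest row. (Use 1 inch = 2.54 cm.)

Cast on 65 stitches; work 28 rows.

Finished = 7.5 + 0.5 = 8 inches.
8 inches × 2.54 = 20.32 cm.
31/10 = 3.1 sts per cm; 20.32 × 3.1 = 62.99 sts.
Nearest multiple of 5 → 65.
2.5 inches = 6.35 cm; × 4.4 = 27.94 → 28 rows.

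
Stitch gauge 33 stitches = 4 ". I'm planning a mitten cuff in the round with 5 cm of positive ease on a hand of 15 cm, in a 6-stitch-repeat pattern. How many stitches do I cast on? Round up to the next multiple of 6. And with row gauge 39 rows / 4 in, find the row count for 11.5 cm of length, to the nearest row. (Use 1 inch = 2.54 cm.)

Cast on 66 stitches; work 44 rows.

Finished = 15 + 5 = 20 cm.
20 cm × 1/2.54 = 7.87 inches.
33/4 = 8.25 sts per in; 7.87 × 8.25 = 64.96 sts.
Next multiple of 6 → 66.
11.5 cm = 4.53 inches; × 9.75 = 44.14 → 44 rows.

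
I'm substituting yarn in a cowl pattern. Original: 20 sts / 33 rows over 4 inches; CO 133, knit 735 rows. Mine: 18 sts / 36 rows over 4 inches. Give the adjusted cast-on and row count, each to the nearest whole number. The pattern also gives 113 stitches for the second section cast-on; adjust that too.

Cast on 120 stitches; work 802 rows; second section cast-on 102 stitches.

Stitches: 133 × 18/20 = 119.70 → 120.
Rows: 735 × 36/33 = 801.82 → 802.
second section cast-on: 113 × 18/20 = 101.70 → 102.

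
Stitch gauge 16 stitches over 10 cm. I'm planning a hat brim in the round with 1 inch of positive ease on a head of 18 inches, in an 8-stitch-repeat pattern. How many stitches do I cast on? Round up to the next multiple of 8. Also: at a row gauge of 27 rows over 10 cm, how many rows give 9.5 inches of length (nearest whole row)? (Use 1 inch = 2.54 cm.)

Cast on 80 stitches; work 65 rows.

Finished = 18 + 1 = 19 inches.
19 inches × 2.54 = 48.26 cm.
16/10 = 1.6 sts per cm; 48.26 × 1.6 = 77.22 sts.
Next multiple of 8 → 80.
9.5 inches = 24.13 cm; × 2.7 = 65.15 → 65 rows.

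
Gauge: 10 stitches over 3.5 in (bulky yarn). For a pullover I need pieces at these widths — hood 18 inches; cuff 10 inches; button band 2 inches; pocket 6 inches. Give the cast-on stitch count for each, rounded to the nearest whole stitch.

Rate = 10/3.5 = 2.857 sts per in.
hood: 18 × 2.857 = 51.43 → 51.
cuff: 10 × 2.857 = 28.57 → 29.
button band: 2 × 2.857 = 5.71 → 6.
pocket: 6 × 2.857 = 17.14 → 17.

hood 51; cuff 29; button band 6; pocket 17.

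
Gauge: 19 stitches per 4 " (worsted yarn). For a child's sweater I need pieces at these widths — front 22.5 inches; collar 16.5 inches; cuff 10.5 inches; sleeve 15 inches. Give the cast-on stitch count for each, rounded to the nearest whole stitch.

front 107; collar 78; cuff 50; sleeve 71.

Rate = 19/4 = 4.75 sts per in.
front: 22.5 × 4.75 = 106.88 → 107.
collar: 16.5 × 4.75 = 78.38 → 78.
cuff: 10.5 × 4.75 = 49.88 → 50.
sleeve: 15 × 4.75 = 71.25 → 71.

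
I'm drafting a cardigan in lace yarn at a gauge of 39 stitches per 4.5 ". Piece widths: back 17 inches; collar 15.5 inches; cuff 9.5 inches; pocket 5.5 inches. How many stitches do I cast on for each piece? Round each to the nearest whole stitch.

back 147; collar 134; cuff 82; pocket 48.

Rate = 39/4.5 = 8.667 sts per in.
back: 17 × 8.667 = 147.33 → 147.
collar: 15.5 × 8.667 = 134.33 → 134.
cuff: 9.5 × 8.667 = 82.33 → 82.
pocket: 5.5 × 8.667 = 47.67 → 48.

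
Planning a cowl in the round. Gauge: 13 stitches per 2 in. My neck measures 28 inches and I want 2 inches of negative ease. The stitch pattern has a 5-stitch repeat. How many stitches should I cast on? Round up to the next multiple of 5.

Cast on 170 stitches.

Finished = 28 − 2 = 26 inches.
13 / 2 = 6.5 sts/in.
26 × 6.5 = 169.00 sts.
Next multiple of 5: 170.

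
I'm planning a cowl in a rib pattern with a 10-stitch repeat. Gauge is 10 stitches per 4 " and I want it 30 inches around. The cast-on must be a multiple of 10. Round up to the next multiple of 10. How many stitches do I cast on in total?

10 / 4 = 2.5 sts per inch.
30 × 2.5 = 75.00 sts.
Next multiple of 10: 80.

Cast on 80 stitches.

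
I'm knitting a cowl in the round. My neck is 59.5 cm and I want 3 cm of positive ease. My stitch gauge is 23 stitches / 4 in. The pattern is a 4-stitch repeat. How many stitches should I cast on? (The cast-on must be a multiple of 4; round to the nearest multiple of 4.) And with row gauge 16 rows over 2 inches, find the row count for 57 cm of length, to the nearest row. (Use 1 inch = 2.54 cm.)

Cast on 140 stitches; work 180 rows.

Finished = 59.5 + 3 = 62.5 cm.
62.5 cm × 1/2.54 = 24.61 inches.
23/4 = 5.75 sts per in; 24.61 × 5.75 = 141.49 sts.
Nearest multiple of 4 → 140.
57 cm = 22.44 inches; × 8 = 179.53 → 180 rows.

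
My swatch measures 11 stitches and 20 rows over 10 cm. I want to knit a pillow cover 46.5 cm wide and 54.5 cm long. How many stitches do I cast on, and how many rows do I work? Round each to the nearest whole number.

Cast on 51 stitches and work 109 rows.

Stitch gauge = 11/10 = 1.1 sts/cm; 46.5 × 1.1 = 51.15 → 51 sts.
Row gauge = 20/10 = 2 rows/cm; 54.5 × 2 = 109.00 → 109 rows.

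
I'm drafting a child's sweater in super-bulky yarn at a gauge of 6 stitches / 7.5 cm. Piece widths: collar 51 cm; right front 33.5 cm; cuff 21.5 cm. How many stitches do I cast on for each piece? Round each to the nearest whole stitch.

Rate = 6/7.5 = 0.8 sts per cm.
collar: 51 × 0.8 = 40.80 → 41.
right front: 33.5 × 0.8 = 26.80 → 27.
cuff: 21.5 × 0.8 = 17.20 → 17.

collar 41; right front 27; cuff 17.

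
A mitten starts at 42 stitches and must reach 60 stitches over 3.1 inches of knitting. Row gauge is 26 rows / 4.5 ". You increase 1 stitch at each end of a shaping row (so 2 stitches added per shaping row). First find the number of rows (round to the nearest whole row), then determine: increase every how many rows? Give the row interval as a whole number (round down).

Increase every 2nd row.

Rows = 3.1 × 5.778 = 17.9 → 18 rows.
Stitches to add: 18 → 9 shaping rows (at 2 st each).
18 / 9 = 2.00 → every 2 rows.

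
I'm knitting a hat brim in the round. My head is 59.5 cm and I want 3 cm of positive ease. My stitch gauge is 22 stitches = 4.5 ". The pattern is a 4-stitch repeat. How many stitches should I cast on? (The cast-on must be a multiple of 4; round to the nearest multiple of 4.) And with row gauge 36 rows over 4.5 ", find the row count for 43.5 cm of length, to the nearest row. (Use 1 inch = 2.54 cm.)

Finished = 59.5 + 3 = 62.5 cm.
62.5 cm × 1/2.54 = 24.61 inches.
22/4.5 = 4.889 sts per in; 24.61 × 4.889 = 120.30 sts.
Nearest multiple of 4 → 120.
43.5 cm = 17.13 inches; × 8 = 137.01 → 137 rows.

Cast on 120 stitches; work 137 rows.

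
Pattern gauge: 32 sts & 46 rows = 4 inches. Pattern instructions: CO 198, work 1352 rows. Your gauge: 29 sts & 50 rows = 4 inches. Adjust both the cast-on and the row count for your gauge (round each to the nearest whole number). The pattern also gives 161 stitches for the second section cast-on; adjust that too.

Stitches: 198 × 29/32 = 179.44 → 179.
Rows: 1352 × 50/46 = 1469.57 → 1470.
second section cast-on: 161 × 29/32 = 145.91 → 146.

Cast on 179 stitches; work 1470 rows; second section cast-on 146 stitches.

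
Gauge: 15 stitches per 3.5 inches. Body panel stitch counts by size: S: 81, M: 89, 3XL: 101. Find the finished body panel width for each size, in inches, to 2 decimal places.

S 18.90 inches; M 20.77 inches; 3XL 23.57 inches.

15/3.5 = 4.286 sts per in.
S: 81 / 4.286 = 18.900 → 18.90 in.
M: 89 / 4.286 = 20.767 → 20.77 in.
3XL: 101 / 4.286 = 23.567 → 23.57 in.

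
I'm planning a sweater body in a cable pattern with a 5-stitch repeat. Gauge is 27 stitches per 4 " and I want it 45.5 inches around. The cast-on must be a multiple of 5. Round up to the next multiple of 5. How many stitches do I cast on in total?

27 / 4 = 6.75 sts per inch.
45.5 × 6.75 = 307.12 sts.
Next multiple of 5: 310.

CO 310 sts.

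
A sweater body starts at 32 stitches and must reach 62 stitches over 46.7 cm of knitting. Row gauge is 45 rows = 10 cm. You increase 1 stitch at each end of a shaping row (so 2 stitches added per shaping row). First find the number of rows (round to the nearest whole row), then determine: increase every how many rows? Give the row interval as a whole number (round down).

Rows = 46.7 × 4.5 = 210.2 → 210 rows.
Stitches to add: 30 → 15 shaping rows (at 2 st each).
210 / 15 = 14.00 → every 14 rows.

Increase every 14th row.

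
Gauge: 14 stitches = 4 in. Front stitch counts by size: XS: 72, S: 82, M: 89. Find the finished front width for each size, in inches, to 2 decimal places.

XS 20.57 inches; S 23.43 inches; M 25.43 inches.

14/4 = 3.5 sts per in.
XS: 72 / 3.5 = 20.571 → 20.57 in.
S: 82 / 3.5 = 23.429 → 23.43 in.
M: 89 / 3.5 = 25.429 → 25.43 in.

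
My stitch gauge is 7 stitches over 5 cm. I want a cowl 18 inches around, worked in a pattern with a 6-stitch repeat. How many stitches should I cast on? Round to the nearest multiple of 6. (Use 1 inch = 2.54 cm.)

Cast on 66 stitches.

18 in = 18 × 2.54 = 45.72 cm.
7 / 5 = 1.4 sts/cm.
45.72 × 1.4 = 64.01 sts.
→ 66.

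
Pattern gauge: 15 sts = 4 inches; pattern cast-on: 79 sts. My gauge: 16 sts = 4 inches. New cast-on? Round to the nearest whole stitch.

Scale factor = 16 / 15 = 1.067.
79 × 16 / 15 = 84.27 sts.
→ 84 sts.

Cast on 84 stitches.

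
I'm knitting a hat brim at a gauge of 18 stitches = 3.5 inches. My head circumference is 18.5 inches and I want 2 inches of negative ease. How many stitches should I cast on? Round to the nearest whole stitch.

CO 85 sts.

Finished = 18.5 − 2 = 16.5 in.
18 / 3.5 = 5.143 sts per inch.
16.50 × 5.143 = 84.86 sts.
→ 85 sts.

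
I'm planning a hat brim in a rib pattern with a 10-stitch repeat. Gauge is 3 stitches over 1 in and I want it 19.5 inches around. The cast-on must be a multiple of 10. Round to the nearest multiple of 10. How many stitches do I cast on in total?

Cast on 60 stitches.

3 / 1 = 3 sts per inch.
19.5 × 3 = 58.50 sts.
Nearest multiple of 10: 60.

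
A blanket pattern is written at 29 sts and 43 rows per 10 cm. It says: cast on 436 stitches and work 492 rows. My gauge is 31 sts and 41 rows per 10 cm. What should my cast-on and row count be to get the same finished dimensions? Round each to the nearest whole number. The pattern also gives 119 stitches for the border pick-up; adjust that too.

Stitches: 436 × 31/29 = 466.07 → 466.
Rows: 492 × 41/43 = 469.12 → 469.
border pick-up: 119 × 31/29 = 127.21 → 127.

Cast on 466 stitches; work 469 rows; border pick-up 127 stitches.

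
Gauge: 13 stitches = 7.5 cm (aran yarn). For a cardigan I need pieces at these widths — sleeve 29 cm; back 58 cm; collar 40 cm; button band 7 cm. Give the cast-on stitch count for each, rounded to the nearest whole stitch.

sleeve 50; back 101; collar 69; button band 12.

Rate = 13/7.5 = 1.733 sts per cm.
sleeve: 29 × 1.733 = 50.27 → 50.
back: 58 × 1.733 = 100.53 → 101.
collar: 40 × 1.733 = 69.33 → 69.
button band: 7 × 1.733 = 12.13 → 12.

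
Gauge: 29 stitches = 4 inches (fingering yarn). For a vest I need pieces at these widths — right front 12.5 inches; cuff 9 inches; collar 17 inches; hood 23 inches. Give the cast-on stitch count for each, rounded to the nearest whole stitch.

right front 91; cuff 65; collar 123; hood 167.

Rate = 29/4 = 7.25 sts per in.
right front: 12.5 × 7.25 = 90.62 → 91.
cuff: 9 × 7.25 = 65.25 → 65.
collar: 17 × 7.25 = 123.25 → 123.
hood: 23 × 7.25 = 166.75 → 167.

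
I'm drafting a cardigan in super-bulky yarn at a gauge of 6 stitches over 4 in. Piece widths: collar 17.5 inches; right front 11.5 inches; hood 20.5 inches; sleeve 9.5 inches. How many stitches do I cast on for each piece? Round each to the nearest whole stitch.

Rate = 6/4 = 1.5 sts per in.
collar: 17.5 × 1.5 = 26.25 → 26.
right front: 11.5 × 1.5 = 17.25 → 17.
hood: 20.5 × 1.5 = 30.75 → 31.
sleeve: 9.5 × 1.5 = 14.25 → 14.

collar 26; right front 17; hood 31; sleeve 14.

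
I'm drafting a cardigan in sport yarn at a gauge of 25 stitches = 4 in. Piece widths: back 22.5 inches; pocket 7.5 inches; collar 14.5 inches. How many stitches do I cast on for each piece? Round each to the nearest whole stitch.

back 141; pocket 47; collar 91.

Rate = 25/4 = 6.25 sts per in.
back: 22.5 × 6.25 = 140.62 → 141.
pocket: 7.5 × 6.25 = 46.88 → 47.
collar: 14.5 × 6.25 = 90.62 → 91.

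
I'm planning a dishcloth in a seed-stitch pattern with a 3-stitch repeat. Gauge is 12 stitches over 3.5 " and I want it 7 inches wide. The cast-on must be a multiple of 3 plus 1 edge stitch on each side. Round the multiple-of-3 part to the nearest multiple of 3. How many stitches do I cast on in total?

CO 23 sts.

12 / 3.5 = 3.429 sts per inch.
7 × 3.429 = 24.00 sts.
Less 2 edge sts → 22.00 for the repeat.
Nearest multiple of 3: 21.
Add back 2 edge sts → 23.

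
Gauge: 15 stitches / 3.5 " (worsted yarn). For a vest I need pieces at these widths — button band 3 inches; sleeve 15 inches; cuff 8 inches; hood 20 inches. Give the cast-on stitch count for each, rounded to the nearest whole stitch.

button band 13; sleeve 64; cuff 34; hood 86.

Rate = 15/3.5 = 4.286 sts per in.
button band: 3 × 4.286 = 12.86 → 13.
sleeve: 15 × 4.286 = 64.29 → 64.
cuff: 8 × 4.286 = 34.29 → 34.
hood: 20 × 4.286 = 85.71 → 86.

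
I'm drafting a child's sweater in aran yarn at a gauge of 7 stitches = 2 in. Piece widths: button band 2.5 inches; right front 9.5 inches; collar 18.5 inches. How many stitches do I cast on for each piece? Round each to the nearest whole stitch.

button band 9; right front 33; collar 65.

Rate = 7/2 = 3.5 sts per in.
button band: 2.5 × 3.5 = 8.75 → 9.
right front: 9.5 × 3.5 = 33.25 → 33.
collar: 18.5 × 3.5 = 64.75 → 65.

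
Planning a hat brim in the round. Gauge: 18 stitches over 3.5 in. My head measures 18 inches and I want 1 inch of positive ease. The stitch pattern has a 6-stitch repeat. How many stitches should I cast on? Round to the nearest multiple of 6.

Finished = 18 + 1 = 19 inches.
18 / 3.5 = 5.143 sts/in.
19 × 5.143 = 97.71 sts.
Nearest multiple of 6: 96.

CO 96 sts.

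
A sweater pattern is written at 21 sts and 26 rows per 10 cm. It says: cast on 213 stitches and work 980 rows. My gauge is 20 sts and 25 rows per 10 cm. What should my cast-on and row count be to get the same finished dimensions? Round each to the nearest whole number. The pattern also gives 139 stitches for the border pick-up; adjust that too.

Cast on 203 stitches; work 942 rows; border pick-up 132 stitches.

Stitches: 213 × 20/21 = 202.86 → 203.
Rows: 980 × 25/26 = 942.31 → 942.
border pick-up: 139 × 20/21 = 132.38 → 132.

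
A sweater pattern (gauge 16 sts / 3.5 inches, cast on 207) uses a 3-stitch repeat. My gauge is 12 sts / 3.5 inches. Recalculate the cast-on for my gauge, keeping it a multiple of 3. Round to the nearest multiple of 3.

Cast on 156 stitches.

207 × 12 / 16 = 155.25.
Nearest multiple of 3: 156.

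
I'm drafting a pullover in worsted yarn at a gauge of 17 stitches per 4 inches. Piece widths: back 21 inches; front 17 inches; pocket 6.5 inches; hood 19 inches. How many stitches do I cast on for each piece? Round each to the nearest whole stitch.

back 89; front 72; pocket 28; hood 81.

Rate = 17/4 = 4.25 sts per in.
back: 21 × 4.25 = 89.25 → 89.
front: 17 × 4.25 = 72.25 → 72.
pocket: 6.5 × 4.25 = 27.62 → 28.
hood: 19 × 4.25 = 80.75 → 81.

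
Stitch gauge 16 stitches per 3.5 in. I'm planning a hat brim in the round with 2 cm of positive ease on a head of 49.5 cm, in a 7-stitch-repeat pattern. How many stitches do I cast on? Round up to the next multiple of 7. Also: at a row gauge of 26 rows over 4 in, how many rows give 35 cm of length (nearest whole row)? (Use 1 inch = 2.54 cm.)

Cast on 98 stitches; work 90 rows.

Finished = 49.5 + 2 = 51.5 cm.
51.5 cm × 1/2.54 = 20.28 inches.
16/3.5 = 4.571 sts per in; 20.28 × 4.571 = 92.69 sts.
Next multiple of 7 → 98.
35 cm = 13.78 inches; × 6.5 = 89.57 → 90 rows.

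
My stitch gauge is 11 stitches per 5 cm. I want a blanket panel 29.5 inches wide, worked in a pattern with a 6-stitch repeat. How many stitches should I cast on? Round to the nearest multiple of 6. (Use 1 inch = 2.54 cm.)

29.5 in = 29.5 × 2.54 = 74.93 cm.
11 / 5 = 2.2 sts/cm.
74.93 × 2.2 = 164.85 sts.
→ 162.

CO 162 sts.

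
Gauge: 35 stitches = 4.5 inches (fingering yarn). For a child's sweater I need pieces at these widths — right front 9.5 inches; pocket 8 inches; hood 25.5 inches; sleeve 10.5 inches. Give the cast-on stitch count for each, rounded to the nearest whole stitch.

Rate = 35/4.5 = 7.778 sts per in.
right front: 9.5 × 7.778 = 73.89 → 74.
pocket: 8 × 7.778 = 62.22 → 62.
hood: 25.5 × 7.778 = 198.33 → 198.
sleeve: 10.5 × 7.778 = 81.67 → 82.

right front 74; pocket 62; hood 198; sleeve 82.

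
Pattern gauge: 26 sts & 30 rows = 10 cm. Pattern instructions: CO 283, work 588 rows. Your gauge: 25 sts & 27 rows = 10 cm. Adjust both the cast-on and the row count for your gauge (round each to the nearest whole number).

Cast on 272 stitches; work 529 rows.

Stitches: 283 × 25/26 = 272.12 → 272.
Rows: 588 × 27/30 = 529.20 → 529.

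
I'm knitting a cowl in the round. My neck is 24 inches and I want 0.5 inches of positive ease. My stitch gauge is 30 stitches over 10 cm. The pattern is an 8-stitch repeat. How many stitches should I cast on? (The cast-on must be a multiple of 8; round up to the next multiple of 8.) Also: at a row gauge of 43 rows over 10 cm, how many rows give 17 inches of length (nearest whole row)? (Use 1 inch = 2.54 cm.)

Finished = 24 + 0.5 = 24.5 inches.
24.5 inches × 2.54 = 62.23 cm.
30/10 = 3 sts per cm; 62.23 × 3 = 186.69 sts.
Next multiple of 8 → 192.
17 inches = 43.18 cm; × 4.3 = 185.67 → 186 rows.

Cast on 192 stitches; work 186 rows.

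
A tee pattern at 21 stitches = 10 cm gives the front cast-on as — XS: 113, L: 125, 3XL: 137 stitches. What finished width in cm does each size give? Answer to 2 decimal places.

XS 53.81 cm; L 59.52 cm; 3XL 65.24 cm.

21/10 = 2.1 sts per cm.
XS: 113 / 2.1 = 53.810 → 53.81 cm.
L: 125 / 2.1 = 59.524 → 59.52 cm.
3XL: 137 / 2.1 = 65.238 → 65.24 cm.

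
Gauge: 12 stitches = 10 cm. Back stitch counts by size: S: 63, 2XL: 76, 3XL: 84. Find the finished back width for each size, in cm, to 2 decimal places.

12/10 = 1.2 sts per cm.
S: 63 / 1.2 = 52.500 → 52.50 cm.
2XL: 76 / 1.2 = 63.333 → 63.33 cm.
3XL: 84 / 1.2 = 70.000 → 70.00 cm.

S 52.50 cm; 2XL 63.33 cm; 3XL 70.00 cm.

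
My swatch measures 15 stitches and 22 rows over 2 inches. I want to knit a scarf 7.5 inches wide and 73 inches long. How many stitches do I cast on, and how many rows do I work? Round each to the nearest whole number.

Stitch gauge = 15/2 = 7.5 sts/in; 7.5 × 7.5 = 56.25 → 56 sts.
Row gauge = 22/2 = 11 rows/in; 73 × 11 = 803.00 → 803 rows.

Cast on 56 stitches and work 803 rows.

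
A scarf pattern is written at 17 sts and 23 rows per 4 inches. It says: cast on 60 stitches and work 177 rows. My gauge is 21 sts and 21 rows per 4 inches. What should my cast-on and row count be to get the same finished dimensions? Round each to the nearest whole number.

Stitches: 60 × 21/17 = 74.12 → 74.
Rows: 177 × 21/23 = 161.61 → 162.

Cast on 74 stitches; work 162 rows.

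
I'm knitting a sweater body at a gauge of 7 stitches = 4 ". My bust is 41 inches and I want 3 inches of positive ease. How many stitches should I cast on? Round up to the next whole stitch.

Finished = 41 + 3 = 44 in.
7 / 4 = 1.75 sts per inch.
44.00 × 1.75 = 77.00 sts.

77 stitches.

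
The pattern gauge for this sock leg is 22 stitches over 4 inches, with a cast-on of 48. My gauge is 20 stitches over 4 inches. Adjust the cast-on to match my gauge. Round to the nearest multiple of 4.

44 stitches.

Scale factor = 20 / 22 = 0.909.
48 × 20 / 22 = 43.64 sts.
→ 44 sts.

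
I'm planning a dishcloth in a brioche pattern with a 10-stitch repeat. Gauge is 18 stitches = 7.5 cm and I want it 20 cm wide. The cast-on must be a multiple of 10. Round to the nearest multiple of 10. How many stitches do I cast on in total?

50 stitches.

18 / 7.5 = 2.4 sts per cm.
20 × 2.4 = 48.00 sts.
Nearest multiple of 10: 50.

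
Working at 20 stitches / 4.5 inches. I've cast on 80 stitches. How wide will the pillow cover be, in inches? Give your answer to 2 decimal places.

18.00 inches.

20 stitches / 4.5 inch = 4.444 stitches per inch.
80 / 4.444 = 18.000 inches.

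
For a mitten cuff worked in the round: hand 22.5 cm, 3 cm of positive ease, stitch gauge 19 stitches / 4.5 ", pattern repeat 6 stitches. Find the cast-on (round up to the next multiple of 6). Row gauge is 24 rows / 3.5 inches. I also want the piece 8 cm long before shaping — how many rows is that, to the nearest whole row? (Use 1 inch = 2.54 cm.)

Finished = 22.5 + 3 = 25.5 cm.
25.5 cm × 1/2.54 = 10.04 inches.
19/4.5 = 4.222 sts per in; 10.04 × 4.222 = 42.39 sts.
Next multiple of 6 → 48.
8 cm = 3.15 inches; × 6.857 = 21.60 → 22 rows.

Cast on 48 stitches; work 22 rows.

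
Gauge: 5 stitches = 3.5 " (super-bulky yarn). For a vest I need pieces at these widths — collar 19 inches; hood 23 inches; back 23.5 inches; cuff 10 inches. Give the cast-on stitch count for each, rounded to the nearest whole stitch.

collar 27; hood 33; back 34; cuff 14.

Rate = 5/3.5 = 1.429 sts per in.
collar: 19 × 1.429 = 27.14 → 27.
hood: 23 × 1.429 = 32.86 → 33.
back: 23.5 × 1.429 = 33.57 → 34.
cuff: 10 × 1.429 = 14.29 → 14.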